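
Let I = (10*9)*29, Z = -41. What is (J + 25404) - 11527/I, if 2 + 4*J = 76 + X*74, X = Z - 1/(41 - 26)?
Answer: 32179147/1305 ≈ 24658.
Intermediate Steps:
I = 2610 (I = 90*29 = 2610)
X = -616/15 (X = -41 - 1/(41 - 26) = -41 - 1/15 = -616/15 ≈ -41.067)
J = -22237/30 (J = -1/2 + (76 - 616/15*74)/4 = -1/2 + (76 - 45584/15)/4 = -1/2 + (1/4)*(-44444/15) = -1/2 - 11111/15 = -22237/30 ≈ -741.23)
(J + 25404) - 11527/I = (-22237/30 + 25404) - 11527/2610 = 739883/30 - 11527*1/2610 = 739883/30 - 11527/2610 = 32179147/1305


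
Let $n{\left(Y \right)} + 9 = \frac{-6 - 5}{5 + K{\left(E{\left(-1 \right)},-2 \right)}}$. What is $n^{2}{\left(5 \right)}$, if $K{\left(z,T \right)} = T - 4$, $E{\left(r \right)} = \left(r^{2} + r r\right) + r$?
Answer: $4$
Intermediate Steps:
$E{\left(r \right)} = r + 2 r^{2}$ ($E{\left(r \right)} = \left(r^{2} + r^{2}\right) + r = 2 r^{2} + r = r + 2 r^{2}$)
$K{\left(z,T \right)} = -4 + T$ ($K{\left(z,T \right)} = T - 4 = -4 + T$)
$n{\left(Y \right)} = 2$ ($n{\left(Y \right)} = -9 + \frac{-6 - 5}{5 - 6} = -9 - \frac{11}{5 - 6} = -9 - \frac{11}{-1} = -9 - -11 = -9 + 11 = 2$)
$n^{2}{\left(5 \right)} = 2^{2} = 4$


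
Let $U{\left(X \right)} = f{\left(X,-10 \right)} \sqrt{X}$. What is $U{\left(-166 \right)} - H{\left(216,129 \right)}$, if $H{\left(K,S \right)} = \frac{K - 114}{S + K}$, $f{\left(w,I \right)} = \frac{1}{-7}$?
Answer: $- \frac{34}{115} - \frac{i \sqrt{166}}{7} \approx -0.29565 - 1.8406 i$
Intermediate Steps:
$f{\left(w,I \right)} = - \frac{1}{7}$
$H{\left(K,S \right)} = \frac{-114 + K}{K + S}$
$U{\left(X \right)} = - \frac{\sqrt{X}}{7}$
$U{\left(-166 \right)} - H{\left(216,129 \right)} = - \frac{\sqrt{-166}}{7} - \frac{-114 + 216}{216 + 129} = - \frac{i \sqrt{166}}{7} - \frac{1}{345} \cdot 102 = - \frac{i \sqrt{166}}{7} - \frac{34}{115} = - \frac{34}{115} - \frac{i \sqrt{166}}{7}$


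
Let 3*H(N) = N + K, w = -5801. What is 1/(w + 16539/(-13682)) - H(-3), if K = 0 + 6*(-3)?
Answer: 555687065/79385821 ≈ 6.9998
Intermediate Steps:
K = -18 (K = 0 - 18 = -18)
H(N) = -6 + N/3 (H(N) = (N - 18)/3 = (-18 + N)/3 = -6 + N/3)
1/(w + 16539/(-13682)) - H(-3) = 1/(-5801 + 16539/(-13682)) - (-6 + (⅓)*(-3)) = 1/(-5801 + 16539*(-1/13682)) - (-6 - 1) = 1/(-5801 - 16539/13682) - 1*(-7) = 1/(-79385821/13682) + 7 = -13682/79385821 + 7 = 555687065/79385821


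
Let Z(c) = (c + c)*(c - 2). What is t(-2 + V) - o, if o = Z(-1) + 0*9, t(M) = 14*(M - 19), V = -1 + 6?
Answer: -230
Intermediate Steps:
V = 5
t(M) = -266 + 14*M (t(M) = 14*(-19 + M) = -266 + 14*M)
Z(c) = 2*c*(-2 + c) (Z(c) = (2*c)*(-2 + c) = 2*c*(-2 + c))
o = 6 (o = 2*(-1)*(-2 - 1) + 0*9 = 2*(-1)*(-3) + 0 = 6 + 0 = 6)
t(-2 + V) - o = (-266 + 14*(-2 + 5)) - 1*6 = (-266 + 14*3) - 6 = (-266 + 42) - 6 = -224 - 6 = -230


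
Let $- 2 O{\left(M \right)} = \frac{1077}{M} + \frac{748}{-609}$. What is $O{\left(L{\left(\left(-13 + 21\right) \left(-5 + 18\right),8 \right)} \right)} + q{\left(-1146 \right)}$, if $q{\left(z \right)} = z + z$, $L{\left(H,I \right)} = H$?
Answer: $- \frac{290910325}{126672} \approx -2296.6$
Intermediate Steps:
$O{\left(M \right)} = \frac{374}{609} - \frac{1077}{2 M}$ ($O{\left(M \right)} = - \frac{\frac{1077}{M} + \frac{748}{-609}}{2} = - \frac{\frac{1077}{M} + 748 \left(- \frac{1}{609}\right)}{2} = - \frac{\frac{1077}{M} - \frac{748}{609}}{2} = - \frac{- \frac{748}{609} + \frac{1077}{M}}{2} = \frac{374}{609} - \frac{1077}{2 M}$)
$q{\left(z \right)} = 2 z$
$O{\left(L{\left(\left(-13 + 21\right) \left(-5 + 18\right),8 \right)} \right)} + q{\left(-1146 \right)} = \frac{-655893 + 748 \left(-13 + 21\right) \left(-5 + 18\right)}{1218 \left(-13 + 21\right) \left(-5 + 18\right)} + 2 \left(-1146\right) = \frac{-655893 + 748 \cdot 8 \cdot 13}{1218 \cdot 8 \cdot 13} - 2292 = \frac{-655893 + 748 \cdot 104}{1218 \cdot 104} - 2292 = \frac{1}{1218} \cdot \frac{1}{104} \left(-655893 + 77792\right) - 2292 = \frac{1}{1218} \cdot \frac{1}{104} \left(-578101\right) - 2292 = - \frac{578101}{126672} - 2292 = - \frac{290910325}{126672}$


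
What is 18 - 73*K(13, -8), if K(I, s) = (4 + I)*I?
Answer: -16115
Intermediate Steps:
K(I, s) = I*(4 + I)
18 - 73*K(13, -8) = 18 - 949*(4 + 13) = 18 - 949*17 = 18 - 73*221 = 18 - 16133 = -16115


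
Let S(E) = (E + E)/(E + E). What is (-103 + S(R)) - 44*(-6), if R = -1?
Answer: 162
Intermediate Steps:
S(E) = 1 (S(E) = (2*E)/((2*E)) = (2*E)*(1/(2*E)) = 1)
(-103 + S(R)) - 44*(-6) = (-103 + 1) - 44*(-6) = -102 + 264 = 162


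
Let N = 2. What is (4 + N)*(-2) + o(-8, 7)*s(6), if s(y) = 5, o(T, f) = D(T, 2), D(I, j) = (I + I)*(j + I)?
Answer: 468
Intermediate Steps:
D(I, j) = 2*I*(I + j) (D(I, j) = (2*I)*(I + j) = 2*I*(I + j))
o(T, f) = 2*T*(2 + T) (o(T, f) = 2*T*(T + 2) = 2*T*(2 + T))
(4 + N)*(-2) + o(-8, 7)*s(6) = (4 + 2)*(-2) + (2*(-8)*(2 - 8))*5 = 6*(-2) + (2*(-8)*(-6))*5 = -12 + 96*5 = -12 + 480 = 468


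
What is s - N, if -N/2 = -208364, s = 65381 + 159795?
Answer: -191552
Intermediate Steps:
s = 225176
N = 416728 (N = -2*(-208364) = 416728)
s - N = 225176 - 1*416728 = 225176 - 416728 = -191552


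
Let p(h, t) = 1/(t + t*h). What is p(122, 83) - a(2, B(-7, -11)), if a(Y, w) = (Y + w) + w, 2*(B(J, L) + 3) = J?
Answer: 112300/10209 ≈ 11.000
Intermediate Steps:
B(J, L) = -3 + J/2
p(h, t) = 1/(t + h*t)
a(Y, w) = Y + 2*w
p(122, 83) - a(2, B(-7, -11)) = 1/(83*(1 + 122)) - (2 + 2*(-3 + (½)*(-7))) = (1/83)/123 - (2 + 2*(-3 - 7/2)) = (1/83)*(1/123) - (2 + 2*(-13/2)) = 1/10209 - (2 - 13) = 1/10209 - 1*(-11) = 1/10209 + 11 = 112300/10209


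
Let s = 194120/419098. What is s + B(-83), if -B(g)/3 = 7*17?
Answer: -74711933/209549 ≈ -356.54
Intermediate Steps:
s = 97060/209549 (s = 194120*(1/419098) = 97060/209549 ≈ 0.46319)
B(g) = -357 (B(g) = -21*17 = -3*119 = -357)
s + B(-83) = 97060/209549 - 357 = -74711933/209549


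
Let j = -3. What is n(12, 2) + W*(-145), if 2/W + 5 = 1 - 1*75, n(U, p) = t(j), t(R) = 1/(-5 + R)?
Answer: 2241/632 ≈ 3.5459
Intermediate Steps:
n(U, p) = -⅛ (n(U, p) = 1/(-5 - 3) = 1/(-8) = -⅛)
W = -2/79 (W = 2/(-5 + (1 - 1*75)) = 2/(-5 + (1 - 75)) = 2/(-5 - 74) = 2/(-79) = 2*(-1/79) = -2/79 ≈ -0.025316)
n(12, 2) + W*(-145) = -⅛ - 2/79*(-145) = -⅛ + 290/79 = 2241/632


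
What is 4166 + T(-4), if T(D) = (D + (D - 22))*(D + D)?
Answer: 4406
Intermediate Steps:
T(D) = 2*D*(-22 + 2*D) (T(D) = (D + (-22 + D))*(2*D) = (-22 + 2*D)*(2*D) = 2*D*(-22 + 2*D))
4166 + T(-4) = 4166 + 4*(-4)*(-11 - 4) = 4166 + 4*(-4)*(-15) = 4166 + 240 = 4406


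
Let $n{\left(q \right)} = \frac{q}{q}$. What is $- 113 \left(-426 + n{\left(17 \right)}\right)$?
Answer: $48025$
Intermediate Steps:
$n{\left(q \right)} = 1$
$- 113 \left(-426 + n{\left(17 \right)}\right) = - 113 \left(-426 + 1\right) = \left(-113\right) \left(-425\right) = 48025$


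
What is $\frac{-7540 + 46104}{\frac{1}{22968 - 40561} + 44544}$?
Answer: $\frac{678456452}{783662591} \approx 0.86575$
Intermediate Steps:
$\frac{-7540 + 46104}{\frac{1}{22968 - 40561} + 44544} = \frac{38564}{\frac{1}{-17593} + 44544} = \frac{38564}{- \frac{1}{17593} + 44544} = \frac{38564}{\frac{783662591}{17593}} = 38564 \cdot \frac{17593}{783662591} = \frac{678456452}{783662591}$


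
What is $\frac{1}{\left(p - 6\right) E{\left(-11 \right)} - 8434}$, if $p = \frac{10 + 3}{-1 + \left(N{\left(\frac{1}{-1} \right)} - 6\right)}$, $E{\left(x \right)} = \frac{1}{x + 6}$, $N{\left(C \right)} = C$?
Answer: $- \frac{40}{337299} \approx -0.00011859$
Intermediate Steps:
$E{\left(x \right)} = \frac{1}{6 + x}$
$p = - \frac{13}{8}$ ($p = \frac{10 + 3}{-1 + \left(\frac{1}{-1} - 6\right)} = \frac{13}{-1 - 7} = \frac{13}{-8} = 13 \left(- \frac{1}{8}\right) = - \frac{13}{8} \approx -1.625$)
$\frac{1}{\left(p - 6\right) E{\left(-11 \right)} - 8434} = \frac{1}{\frac{- \frac{13}{8} - 6}{6 - 11} - 8434} = \frac{1}{- \frac{61}{8 \left(-5\right)} - 8434} = \frac{1}{\left(- \frac{61}{8}\right) \left(- \frac{1}{5}\right) - 8434} = \frac{1}{\frac{61}{40} - 8434} = \frac{1}{- \frac{337299}{40}} = - \frac{40}{337299}$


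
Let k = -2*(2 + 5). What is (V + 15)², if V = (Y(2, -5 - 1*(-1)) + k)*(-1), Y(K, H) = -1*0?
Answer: 841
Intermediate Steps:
k = -14 (k = -2*7 = -14)
Y(K, H) = 0
V = 14 (V = (0 - 14)*(-1) = -14*(-1) = 14)
(V + 15)² = (14 + 15)² = 29² = 841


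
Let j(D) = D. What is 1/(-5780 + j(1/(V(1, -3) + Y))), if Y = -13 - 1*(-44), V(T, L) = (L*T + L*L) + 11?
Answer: -48/277439 ≈ -0.00017301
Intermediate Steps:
V(T, L) = 11 + L² + L*T (V(T, L) = (L*T + L²) + 11 = (L² + L*T) + 11 = 11 + L² + L*T)
Y = 31 (Y = -13 + 44 = 31)
1/(-5780 + j(1/(V(1, -3) + Y))) = 1/(-5780 + 1/((11 + (-3)² - 3*1) + 31)) = 1/(-5780 + 1/((11 + 9 - 3) + 31)) = 1/(-5780 + 1/(17 + 31)) = 1/(-5780 + 1/48) = 1/(-277439/48) = -48/277439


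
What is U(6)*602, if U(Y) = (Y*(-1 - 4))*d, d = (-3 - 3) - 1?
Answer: 126420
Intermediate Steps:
d = -7 (d = -6 - 1 = -7)
U(Y) = 35*Y (U(Y) = (Y*(-1 - 4))*(-7) = (Y*(-5))*(-7) = -5*Y*(-7) = 35*Y)
U(6)*602 = (35*6)*602 = 210*602 = 126420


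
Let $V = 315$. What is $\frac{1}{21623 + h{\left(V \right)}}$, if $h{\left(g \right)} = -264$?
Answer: $\frac{1}{21359} \approx 4.6819 \cdot 10^{-5}$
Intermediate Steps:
$\frac{1}{21623 + h{\left(V \right)}} = \frac{1}{21623 - 264} = \frac{1}{21359}$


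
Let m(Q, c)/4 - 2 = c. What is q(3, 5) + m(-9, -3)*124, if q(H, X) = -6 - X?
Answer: -507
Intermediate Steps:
m(Q, c) = 8 + 4*c
q(3, 5) + m(-9, -3)*124 = (-6 - 1*5) + (8 + 4*(-3))*124 = (-6 - 5) + (8 - 12)*124 = -11 - 4*124 = -11 - 496 = -507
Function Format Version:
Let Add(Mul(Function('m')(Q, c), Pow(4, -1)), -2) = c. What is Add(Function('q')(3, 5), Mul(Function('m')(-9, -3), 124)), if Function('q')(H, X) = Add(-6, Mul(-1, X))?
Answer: -507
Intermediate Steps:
Function('m')(Q, c) = Add(8, Mul(4, c))
Add(Function('q')(3, 5), Mul(Function('m')(-9, -3), 124)) = Add(Add(-6, Mul(-1, 5)), Mul(Add(8, Mul(4, -3)), 124)) = Add(Add(-6, -5), Mul(Add(8, -12), 124)) = Add(-11, Mul(-4, 124)) = Add(-11, -496) = -507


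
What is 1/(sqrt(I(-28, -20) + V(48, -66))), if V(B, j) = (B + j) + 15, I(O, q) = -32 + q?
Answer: -I*sqrt(55)/55 ≈ -0.13484*I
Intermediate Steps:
V(B, j) = 15 + B + j
1/(sqrt(I(-28, -20) + V(48, -66))) = 1/(sqrt((-32 - 20) + (15 + 48 - 66))) = 1/(sqrt(-52 - 3)) = 1/(sqrt(-55)) = 1/(I*sqrt(55)) = -I*sqrt(55)/55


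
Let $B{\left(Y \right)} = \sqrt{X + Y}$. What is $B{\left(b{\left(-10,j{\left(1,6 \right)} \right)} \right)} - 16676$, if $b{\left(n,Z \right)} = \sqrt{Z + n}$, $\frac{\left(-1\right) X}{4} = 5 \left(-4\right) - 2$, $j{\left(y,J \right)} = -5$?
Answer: $-16676 + \sqrt{88 + i \sqrt{15}} \approx -16667.0 + 0.20638 i$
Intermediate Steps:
$X = 88$ ($X = - 4 \left(5 \left(-4\right) - 2\right) = - 4 \left(-20 - 2\right) = \left(-4\right) \left(-22\right) = 88$)
$B{\left(Y \right)} = \sqrt{88 + Y}$
$B{\left(b{\left(-10,j{\left(1,6 \right)} \right)} \right)} - 16676 = \sqrt{88 + \sqrt{-5 - 10}} - 16676 = \sqrt{88 + \sqrt{-15}} - 16676 = \sqrt{88 + i \sqrt{15}} - 16676 = -16676 + \sqrt{88 + i \sqrt{15}}$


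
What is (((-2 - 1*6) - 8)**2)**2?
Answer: 65536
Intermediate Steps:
(((-2 - 1*6) - 8)**2)**2 = (((-2 - 6) - 8)**2)**2 = ((-8 - 8)**2)**2 = ((-16)**2)**2 = 256**2 = 65536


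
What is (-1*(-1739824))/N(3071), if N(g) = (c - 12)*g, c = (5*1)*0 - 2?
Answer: -869912/21497 ≈ -40.467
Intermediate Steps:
c = -2 (c = 5*0 - 2 = 0 - 2 = -2)
N(g) = -14*g (N(g) = (-2 - 12)*g = -14*g)
(-1*(-1739824))/N(3071) = (-1*(-1739824))/((-14*3071)) = 1739824/(-42994) = 1739824*(-1/42994) = -869912/21497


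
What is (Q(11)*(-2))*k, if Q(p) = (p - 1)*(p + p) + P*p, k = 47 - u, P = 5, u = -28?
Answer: -41250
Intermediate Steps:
k = 75 (k = 47 - 1*(-28) = 47 + 28 = 75)
Q(p) = 5*p + 2*p*(-1 + p) (Q(p) = (p - 1)*(p + p) + 5*p = (-1 + p)*(2*p) + 5*p = 2*p*(-1 + p) + 5*p = 5*p + 2*p*(-1 + p))
(Q(11)*(-2))*k = ((11*(3 + 2*11))*(-2))*75 = ((11*(3 + 22))*(-2))*75 = ((11*25)*(-2))*75 = (275*(-2))*75 = -550*75 = -41250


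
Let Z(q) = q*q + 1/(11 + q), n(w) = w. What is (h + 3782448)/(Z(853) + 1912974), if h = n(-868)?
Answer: 3267285120/2281463713 ≈ 1.4321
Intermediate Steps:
h = -868
Z(q) = q² + 1/(11 + q)
(h + 3782448)/(Z(853) + 1912974) = (-868 + 3782448)/((1 + 853³ + 11*853²)/(11 + 853) + 1912974) = 3781580/((1 + 620650477 + 11*727609)/864 + 1912974) = 3781580/((1 + 620650477 + 8003699)/864 + 1912974) = 3781580/((1/864)*628654177 + 1912974) = 3781580/(628654177/864 + 1912974) = 3781580/(2281463713/864) = 3781580*(864/2281463713) = 3267285120/2281463713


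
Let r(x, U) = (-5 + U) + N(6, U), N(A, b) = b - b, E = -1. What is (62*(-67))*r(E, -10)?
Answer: 62310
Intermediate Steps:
N(A, b) = 0
r(x, U) = -5 + U (r(x, U) = (-5 + U) + 0 = -5 + U)
(62*(-67))*r(E, -10) = (62*(-67))*(-5 - 10) = -4154*(-15) = 62310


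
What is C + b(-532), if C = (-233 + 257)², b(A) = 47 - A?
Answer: 1155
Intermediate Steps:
C = 576 (C = 24² = 576)
C + b(-532) = 576 + (47 - 1*(-532)) = 576 + (47 + 532) = 576 + 579 = 1155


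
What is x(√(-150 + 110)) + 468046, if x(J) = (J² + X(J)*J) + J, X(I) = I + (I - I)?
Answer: 467966 + 2*I*√10 ≈ 4.6797e+5 + 6.3246*I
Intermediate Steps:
X(I) = I (X(I) = I + 0 = I)
x(J) = J + 2*J² (x(J) = (J² + J*J) + J = (J² + J²) + J = 2*J² + J = J + 2*J²)
x(√(-150 + 110)) + 468046 = √(-150 + 110)*(1 + 2*√(-150 + 110)) + 468046 = √(-40)*(1 + 2*√(-40)) + 468046 = (2*I*√10)*(1 + 2*(2*I*√10)) + 468046 = (2*I*√10)*(1 + 4*I*√10) + 468046 = 2*I*√10*(1 + 4*I*√10) + 468046 = 468046 + 2*I*√10*(1 + 4*I*√10)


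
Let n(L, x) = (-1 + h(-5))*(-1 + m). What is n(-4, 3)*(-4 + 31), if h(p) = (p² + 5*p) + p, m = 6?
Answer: -810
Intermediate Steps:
h(p) = p² + 6*p
n(L, x) = -30 (n(L, x) = (-1 - 5*(6 - 5))*(-1 + 6) = (-1 - 5*1)*5 = (-1 - 5)*5 = -6*5 = -30)
n(-4, 3)*(-4 + 31) = -30*(-4 + 31) = -30*27 = -810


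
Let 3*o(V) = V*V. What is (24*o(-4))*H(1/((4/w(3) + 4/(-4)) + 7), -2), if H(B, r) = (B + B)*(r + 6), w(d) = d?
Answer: 1536/11 ≈ 139.64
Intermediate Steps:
o(V) = V²/3 (o(V) = (V*V)/3 = V²/3)
H(B, r) = 2*B*(6 + r) (H(B, r) = (2*B)*(6 + r) = 2*B*(6 + r))
(24*o(-4))*H(1/((4/w(3) + 4/(-4)) + 7), -2) = (24*((⅓)*(-4)²))*(2*(6 - 2)/((4/3 + 4/(-4)) + 7)) = (24*((⅓)*16))*(2*4/((4*(⅓) + 4*(-¼)) + 7)) = (24*(16/3))*(2*4/((4/3 - 1) + 7)) = 128*(2*4/(⅓ + 7)) = 128*(2*4/(22/3)) = 128*(2*(3/22)*4) = 128*(12/11) = 1536/11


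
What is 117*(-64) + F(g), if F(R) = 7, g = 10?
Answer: -7481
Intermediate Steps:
117*(-64) + F(g) = 117*(-64) + 7 = -7488 + 7 = -7481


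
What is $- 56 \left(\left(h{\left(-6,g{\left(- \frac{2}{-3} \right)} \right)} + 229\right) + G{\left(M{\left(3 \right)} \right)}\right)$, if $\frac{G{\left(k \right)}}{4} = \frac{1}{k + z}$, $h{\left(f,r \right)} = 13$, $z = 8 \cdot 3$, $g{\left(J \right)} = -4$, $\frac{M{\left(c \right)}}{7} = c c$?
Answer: $- \frac{1179248}{87} \approx -13555.0$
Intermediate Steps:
$M{\left(c \right)} = 7 c^{2}$ ($M{\left(c \right)} = 7 c c = 7 c^{2}$)
$z = 24$
$G{\left(k \right)} = \frac{4}{24 + k}$ ($G{\left(k \right)} = \frac{4}{k + 24} = \frac{4}{24 + k}$)
$- 56 \left(\left(h{\left(-6,g{\left(- \frac{2}{-3} \right)} \right)} + 229\right) + G{\left(M{\left(3 \right)} \right)}\right) = - 56 \left(\left(13 + 229\right) + \frac{4}{24 + 7 \cdot 3^{2}}\right) = - 56 \left(242 + \frac{4}{24 + 7 \cdot 9}\right) = - 56 \left(242 + \frac{4}{24 + 63}\right) = - 56 \left(242 + \frac{4}{87}\right) = \left(-56\right) \frac{21058}{87} = - \frac{1179248}{87}$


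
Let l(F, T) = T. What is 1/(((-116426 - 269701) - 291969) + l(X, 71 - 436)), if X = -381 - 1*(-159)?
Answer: -1/678461 ≈ -1.4739e-6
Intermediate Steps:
X = -222 (X = -381 + 159 = -222)
1/(((-116426 - 269701) - 291969) + l(X, 71 - 436)) = 1/(((-116426 - 269701) - 291969) + (71 - 436)) = 1/((-386127 - 291969) - 365) = 1/(-678096 - 365) = 1/(-678461) = -1/678461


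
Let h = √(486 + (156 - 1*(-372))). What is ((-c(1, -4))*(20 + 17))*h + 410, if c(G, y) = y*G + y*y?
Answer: 410 - 5772*√6 ≈ -13728.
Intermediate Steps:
c(G, y) = y² + G*y (c(G, y) = G*y + y² = y² + G*y)
h = 13*√6 (h = √(486 + (156 + 372)) = √(486 + 528) = √1014 = 13*√6 ≈ 31.843)
((-c(1, -4))*(20 + 17))*h + 410 = ((-(-4)*(1 - 4))*(20 + 17))*(13*√6) + 410 = (-(-4)*(-3)*37)*(13*√6) + 410 = (-1*12*37)*(13*√6) + 410 = (-12*37)*(13*√6) + 410 = -5772*√6 + 410 = 410 - 5772*√6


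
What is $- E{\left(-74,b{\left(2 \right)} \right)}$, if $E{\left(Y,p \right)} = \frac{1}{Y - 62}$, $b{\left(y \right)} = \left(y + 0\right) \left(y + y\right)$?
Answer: $\frac{1}{136} \approx 0.0073529$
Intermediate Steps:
$b{\left(y \right)} = 2 y^{2}$ ($b{\left(y \right)} = y 2 y = 2 y^{2}$)
$E{\left(Y,p \right)} = \frac{1}{-62 + Y}$
$- E{\left(-74,b{\left(2 \right)} \right)} = - \frac{1}{-62 - 74} = - \frac{1}{-136} = \left(-1\right) \left(- \frac{1}{136}\right) = \frac{1}{136}$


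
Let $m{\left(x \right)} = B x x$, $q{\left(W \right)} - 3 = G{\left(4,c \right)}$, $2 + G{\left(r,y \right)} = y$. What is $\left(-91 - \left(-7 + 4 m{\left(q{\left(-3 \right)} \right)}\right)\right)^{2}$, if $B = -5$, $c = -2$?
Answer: $4096$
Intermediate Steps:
$G{\left(r,y \right)} = -2 + y$
$q{\left(W \right)} = -1$ ($q{\left(W \right)} = 3 - 4 = -1$)
$m{\left(x \right)} = - 5 x^{2}$ ($m{\left(x \right)} = - 5 x x = - 5 x^{2}$)
$\left(-91 - \left(-7 + 4 m{\left(q{\left(-3 \right)} \right)}\right)\right)^{2} = \left(-91 - \left(-7 + 4 \left(- 5 \left(-1\right)^{2}\right)\right)\right)^{2} = \left(-91 - \left(-7 + 4 \left(\left(-5\right) 1\right)\right)\right)^{2} = \left(-91 + \left(7 - -20\right)\right)^{2} = \left(-91 + \left(7 + 20\right)\right)^{2} = \left(-91 + 27\right)^{2} = \left(-64\right)^{2} = 4096$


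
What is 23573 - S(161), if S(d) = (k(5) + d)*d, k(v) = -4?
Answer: -1704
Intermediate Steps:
S(d) = d*(-4 + d) (S(d) = (-4 + d)*d = d*(-4 + d))
23573 - S(161) = 23573 - 161*(-4 + 161) = 23573 - 161*157 = 23573 - 1*25277 = 23573 - 25277 = -1704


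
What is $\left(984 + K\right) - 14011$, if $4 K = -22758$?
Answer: $- \frac{37433}{2} \approx -18717.0$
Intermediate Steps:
$K = - \frac{11379}{2}$ ($K = \frac{1}{4} \left(-22758\right) = - \frac{11379}{2} \approx -5689.5$)
$\left(984 + K\right) - 14011 = \left(984 - \frac{11379}{2}\right) - 14011 = - \frac{9411}{2} - 14011 = - \frac{37433}{2}$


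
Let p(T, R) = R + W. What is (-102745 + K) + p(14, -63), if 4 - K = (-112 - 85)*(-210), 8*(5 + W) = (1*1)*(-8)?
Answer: -144180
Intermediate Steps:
W = -6 (W = -5 + ((1*1)*(-8))/8 = -5 + (1*(-8))/8 = -5 + (⅛)*(-8) = -5 - 1 = -6)
p(T, R) = -6 + R (p(T, R) = R - 6 = -6 + R)
K = -41366 (K = 4 - (-112 - 85)*(-210) = 4 - (-197)*(-210) = 4 - 1*41370 = 4 - 41370 = -41366)
(-102745 + K) + p(14, -63) = (-102745 - 41366) + (-6 - 63) = -144111 - 69 = -144180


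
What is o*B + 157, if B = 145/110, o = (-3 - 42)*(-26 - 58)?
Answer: 56537/11 ≈ 5139.7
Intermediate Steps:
o = 3780 (o = -45*(-84) = 3780)
B = 29/22 (B = 145*(1/110) = 29/22 ≈ 1.3182)
o*B + 157 = 3780*(29/22) + 157 = 54810/11 + 157 = 56537/11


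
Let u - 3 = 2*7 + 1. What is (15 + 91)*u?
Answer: 1908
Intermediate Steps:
u = 18 (u = 3 + (2*7 + 1) = 3 + (14 + 1) = 3 + 15 = 18)
(15 + 91)*u = (15 + 91)*18 = 106*18 = 1908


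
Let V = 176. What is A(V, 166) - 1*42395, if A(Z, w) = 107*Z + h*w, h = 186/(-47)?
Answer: -1138337/47 ≈ -24220.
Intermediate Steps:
h = -186/47 (h = 186*(-1/47) = -186/47 ≈ -3.9574)
A(Z, w) = 107*Z - 186*w/47
A(V, 166) - 1*42395 = (107*176 - 186/47*166) - 1*42395 = (18832 - 30876/47) - 42395 = 854228/47 - 42395 = -1138337/47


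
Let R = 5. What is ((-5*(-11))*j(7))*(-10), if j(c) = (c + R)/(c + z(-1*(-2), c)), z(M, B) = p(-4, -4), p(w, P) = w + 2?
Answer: -1320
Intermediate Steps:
p(w, P) = 2 + w
z(M, B) = -2 (z(M, B) = 2 - 4 = -2)
j(c) = (5 + c)/(-2 + c) (j(c) = (c + 5)/(c - 2) = (5 + c)/(-2 + c))
((-5*(-11))*j(7))*(-10) = ((-5*(-11))*((5 + 7)/(-2 + 7)))*(-10) = (55*(12/5))*(-10) = 132*(-10) = -1320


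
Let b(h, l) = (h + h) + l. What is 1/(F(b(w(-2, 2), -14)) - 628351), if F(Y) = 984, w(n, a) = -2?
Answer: -1/627367 ≈ -1.5940e-6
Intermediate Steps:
b(h, l) = l + 2*h (b(h, l) = 2*h + l = l + 2*h)
1/(F(b(w(-2, 2), -14)) - 628351) = 1/(984 - 628351) = 1/(-627367) = -1/627367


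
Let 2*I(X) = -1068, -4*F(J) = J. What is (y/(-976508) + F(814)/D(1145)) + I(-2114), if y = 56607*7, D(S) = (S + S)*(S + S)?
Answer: -1368320879997739/2560452801400 ≈ -534.41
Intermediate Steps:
F(J) = -J/4
D(S) = 4*S² (D(S) = (2*S)*(2*S) = 4*S²)
y = 396249
I(X) = -534 (I(X) = (½)*(-1068) = -534)
(y/(-976508) + F(814)/D(1145)) + I(-2114) = (396249/(-976508) + (-¼*814)/((4*1145²))) - 534 = (396249*(-1/976508) - 407/(2*(4*1311025))) - 534 = (-396249/976508 - 407/2/5244100) - 534 = (-396249/976508 - 407/2*1/5244100) - 534 = (-396249/976508 - 407/10488200) - 534 = -1039084050139/2560452801400 - 534 = -1368320879997739/2560452801400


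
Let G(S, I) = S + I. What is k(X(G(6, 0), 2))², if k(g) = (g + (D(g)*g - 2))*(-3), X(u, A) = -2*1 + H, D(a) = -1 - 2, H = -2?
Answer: 324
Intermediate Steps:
D(a) = -3
G(S, I) = I + S
X(u, A) = -4 (X(u, A) = -2*1 - 2 = -2 - 2 = -4)
k(g) = 6 + 6*g (k(g) = (g + (-3*g - 2))*(-3) = (g + (-2 - 3*g))*(-3) = (-2 - 2*g)*(-3) = 6 + 6*g)
k(X(G(6, 0), 2))² = (6 + 6*(-4))² = (6 - 24)² = (-18)² = 324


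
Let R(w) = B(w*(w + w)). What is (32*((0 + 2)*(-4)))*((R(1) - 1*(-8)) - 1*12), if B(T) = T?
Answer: 512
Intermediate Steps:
R(w) = 2*w**2 (R(w) = w*(w + w) = w*(2*w) = 2*w**2)
(32*((0 + 2)*(-4)))*((R(1) - 1*(-8)) - 1*12) = (32*((0 + 2)*(-4)))*((2*1**2 - 1*(-8)) - 1*12) = (32*(2*(-4)))*((2*1 + 8) - 12) = (32*(-8))*((2 + 8) - 12) = -256*(10 - 12) = -256*(-2) = 512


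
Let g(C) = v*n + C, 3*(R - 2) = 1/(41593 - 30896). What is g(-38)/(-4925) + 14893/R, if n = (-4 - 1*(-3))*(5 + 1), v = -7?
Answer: 44411532331/5964175 ≈ 7446.4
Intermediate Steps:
R = 64183/32091 (R = 2 + 1/(3*(41593 - 30896)) = 2 + (1/3)/10697 = 2 + (1/3)*(1/10697) = 2 + 1/32091 = 64183/32091 ≈ 2.0000)
n = -6 (n = (-4 + 3)*6 = -1*6 = -6)
g(C) = 42 + C (g(C) = -7*(-6) + C = 42 + C)
g(-38)/(-4925) + 14893/R = (42 - 38)/(-4925) + 14893/(64183/32091) = 4*(-1/4925) + 14893*(32091/64183) = -4/4925 + 9017571/1211 = 44411532331/5964175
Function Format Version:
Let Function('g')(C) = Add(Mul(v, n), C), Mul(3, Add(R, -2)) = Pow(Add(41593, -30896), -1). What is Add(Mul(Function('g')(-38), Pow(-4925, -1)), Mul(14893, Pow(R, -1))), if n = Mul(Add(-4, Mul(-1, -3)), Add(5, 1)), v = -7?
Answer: Rational(44411532331, 5964175) ≈ 7446.4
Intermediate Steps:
R = Rational(64183, 32091) (R = Add(2, Mul(Rational(1, 3), Pow(Add(41593, -30896), -1))) = Add(2, Mul(Rational(1, 3), Pow(10697, -1))) = Add(2, Mul(Rational(1, 3), Rational(1, 10697))) = Add(2, Rational(1, 32091)) = Rational(64183, 32091) ≈ 2.0000)
n = -6 (n = Mul(Add(-4, 3), 6) = Mul(-1, 6) = -6)
Function('g')(C) = Add(42, C) (Function('g')(C) = Add(Mul(-7, -6), C) = Add(42, C))
Add(Mul(Function('g')(-38), Pow(-4925, -1)), Mul(14893, Pow(R, -1))) = Add(Mul(Add(42, -38), Pow(-4925, -1)), Mul(14893, Pow(Rational(64183, 32091), -1))) = Add(Mul(4, Rational(-1, 4925)), Mul(14893, Rational(32091, 64183))) = Add(Rational(-4, 4925), Rational(9017571, 1211)) = Rational(44411532331, 5964175)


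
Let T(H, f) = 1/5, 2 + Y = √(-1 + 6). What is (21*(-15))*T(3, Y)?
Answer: -63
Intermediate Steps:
Y = -2 + √5 (Y = -2 + √(-1 + 6) = -2 + √5 ≈ 0.23607)
T(H, f) = ⅕
(21*(-15))*T(3, Y) = (21*(-15))*(⅕) = -315*⅕ = -63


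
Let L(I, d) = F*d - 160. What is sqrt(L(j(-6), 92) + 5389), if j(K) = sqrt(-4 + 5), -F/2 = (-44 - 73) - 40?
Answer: sqrt(34117) ≈ 184.71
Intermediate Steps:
F = 314 (F = -2*((-44 - 73) - 40) = -2*(-117 - 40) = -2*(-157) = 314)
j(K) = 1 (j(K) = sqrt(1) = 1)
L(I, d) = -160 + 314*d (L(I, d) = 314*d - 160 = -160 + 314*d)
sqrt(L(j(-6), 92) + 5389) = sqrt((-160 + 314*92) + 5389) = sqrt((-160 + 28888) + 5389) = sqrt(28728 + 5389) = sqrt(34117)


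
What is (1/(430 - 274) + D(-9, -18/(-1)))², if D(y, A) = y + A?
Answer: 1974025/24336 ≈ 81.115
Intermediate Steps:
D(y, A) = A + y
(1/(430 - 274) + D(-9, -18/(-1)))² = (1/(430 - 274) + (-18/(-1) - 9))² = (1/156 + (-18*(-1) - 9))² = (1/156 + (18 - 9))² = (1/156 + 9)² = (1405/156)² = 1974025/24336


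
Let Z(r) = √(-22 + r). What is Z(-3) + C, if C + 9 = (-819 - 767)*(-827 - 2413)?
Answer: 5138631 + 5*I ≈ 5.1386e+6 + 5.0*I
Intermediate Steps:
C = 5138631 (C = -9 + (-819 - 767)*(-827 - 2413) = -9 - 1586*(-3240) = -9 + 5138640 = 5138631)
Z(-3) + C = √(-22 - 3) + 5138631 = √(-25) + 5138631 = 5*I + 5138631 = 5138631 + 5*I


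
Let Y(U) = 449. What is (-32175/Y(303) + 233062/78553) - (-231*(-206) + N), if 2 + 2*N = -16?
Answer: -1680477718306/35270297 ≈ -47646.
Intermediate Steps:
N = -9 (N = -1 + (1/2)*(-16) = -1 - 8 = -9)
(-32175/Y(303) + 233062/78553) - (-231*(-206) + N) = (-32175/449 + 233062/78553) - (-231*(-206) - 9) = (-32175*1/449 + 233062*(1/78553)) - (47586 - 9) = (-32175/449 + 233062/78553) - 1*47577 = -2422797937/35270297 - 47577 = -1680477718306/35270297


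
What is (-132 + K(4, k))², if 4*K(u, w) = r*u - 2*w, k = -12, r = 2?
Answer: 15376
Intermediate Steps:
K(u, w) = u/2 - w/2 (K(u, w) = (2*u - 2*w)/4 = (-2*w + 2*u)/4 = u/2 - w/2)
(-132 + K(4, k))² = (-132 + ((½)*4 - ½*(-12)))² = (-132 + (2 + 6))² = (-132 + 8)² = (-124)² = 15376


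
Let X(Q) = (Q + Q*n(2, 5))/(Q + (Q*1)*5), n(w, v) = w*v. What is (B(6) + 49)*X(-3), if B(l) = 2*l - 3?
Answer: 319/3 ≈ 106.33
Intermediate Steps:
B(l) = -3 + 2*l
n(w, v) = v*w
X(Q) = 11/6 (X(Q) = (Q + Q*(5*2))/(Q + (Q*1)*5) = (Q + Q*10)/(Q + Q*5) = (Q + 10*Q)/(Q + 5*Q) = (11*Q)/((6*Q)) = (11*Q)*(1/(6*Q)) = 11/6)
(B(6) + 49)*X(-3) = ((-3 + 2*6) + 49)*(11/6) = ((-3 + 12) + 49)*(11/6) = (9 + 49)*(11/6) = 58*(11/6) = 319/3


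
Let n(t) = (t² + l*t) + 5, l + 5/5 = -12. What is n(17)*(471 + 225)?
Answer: 50808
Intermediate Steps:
l = -13 (l = -1 - 12 = -13)
n(t) = 5 + t² - 13*t (n(t) = (t² - 13*t) + 5 = 5 + t² - 13*t)
n(17)*(471 + 225) = (5 + 17² - 13*17)*(471 + 225) = (5 + 289 - 221)*696 = 73*696 = 50808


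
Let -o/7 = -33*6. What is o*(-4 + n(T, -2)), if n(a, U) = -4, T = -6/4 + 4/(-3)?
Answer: -11088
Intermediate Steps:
T = -17/6 (T = -6*1/4 + 4*(-1/3) = -3/2 - 4/3 = -17/6 ≈ -2.8333)
o = 1386 (o = -(-231)*6 = -7*(-198) = 1386)
o*(-4 + n(T, -2)) = 1386*(-4 - 4) = 1386*(-8) = -11088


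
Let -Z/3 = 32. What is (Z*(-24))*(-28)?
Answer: -64512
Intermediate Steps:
Z = -96 (Z = -3*32 = -96)
(Z*(-24))*(-28) = -96*(-24)*(-28) = 2304*(-28) = -64512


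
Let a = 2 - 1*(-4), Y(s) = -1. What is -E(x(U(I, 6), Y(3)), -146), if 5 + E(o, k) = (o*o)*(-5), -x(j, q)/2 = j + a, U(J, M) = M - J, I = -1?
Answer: 3385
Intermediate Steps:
a = 6 (a = 2 + 4 = 6)
x(j, q) = -12 - 2*j (x(j, q) = -2*(j + 6) = -2*(6 + j) = -12 - 2*j)
E(o, k) = -5 - 5*o² (E(o, k) = -5 + (o*o)*(-5) = -5 + o²*(-5) = -5 - 5*o²)
-E(x(U(I, 6), Y(3)), -146) = -(-5 - 5*(-12 - 2*(6 - 1*(-1)))²) = -(-5 - 5*(-12 - 2*(6 + 1))²) = -(-5 - 5*(-12 - 2*7)²) = -(-5 - 5*(-12 - 14)²) = -(-5 - 5*(-26)²) = -(-5 - 5*676) = -(-5 - 3380) = -1*(-3385) = 3385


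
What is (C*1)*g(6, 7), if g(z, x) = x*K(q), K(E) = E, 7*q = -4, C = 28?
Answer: -112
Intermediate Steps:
q = -4/7 (q = (1/7)*(-4) = -4/7 ≈ -0.57143)
g(z, x) = -4*x/7 (g(z, x) = x*(-4/7) = -4*x/7)
(C*1)*g(6, 7) = (28*1)*(-4/7*7) = 28*(-4) = -112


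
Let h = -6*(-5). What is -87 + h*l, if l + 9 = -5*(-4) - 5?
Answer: 93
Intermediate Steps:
h = 30
l = 6 (l = -9 + (-5*(-4) - 5) = -9 + (20 - 5) = -9 + 15 = 6)
-87 + h*l = -87 + 30*6 = -87 + 180 = 93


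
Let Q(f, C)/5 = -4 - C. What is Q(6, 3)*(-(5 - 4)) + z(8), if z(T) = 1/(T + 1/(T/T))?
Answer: 316/9 ≈ 35.111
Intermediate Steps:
Q(f, C) = -20 - 5*C (Q(f, C) = 5*(-4 - C) = -20 - 5*C)
z(T) = 1/(1 + T) (z(T) = 1/(T + 1/1) = 1/(T + 1) = 1/(1 + T))
Q(6, 3)*(-(5 - 4)) + z(8) = (-20 - 5*3)*(-(5 - 4)) + 1/(1 + 8) = (-20 - 15)*(-1*1) + 1/9 = -35*(-1) + ⅑ = 35 + ⅑ = 316/9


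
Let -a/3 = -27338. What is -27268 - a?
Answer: -109282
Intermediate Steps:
a = 82014 (a = -3*(-27338) = 82014)
-27268 - a = -27268 - 1*82014 = -27268 - 82014 = -109282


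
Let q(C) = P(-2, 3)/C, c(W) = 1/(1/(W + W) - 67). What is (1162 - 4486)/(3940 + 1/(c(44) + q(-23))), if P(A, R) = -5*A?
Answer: -202677576/240101975 ≈ -0.84413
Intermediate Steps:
c(W) = 1/(-67 + 1/(2*W)) (c(W) = 1/(1/(2*W) - 67) = 1/(-67 + 1/(2*W)))
q(C) = 10/C (q(C) = (-5*(-2))/C = 10/C)
(1162 - 4486)/(3940 + 1/(c(44) + q(-23))) = (1162 - 4486)/(3940 + 1/(-2*44/(-1 + 134*44) + 10/(-23))) = -3324/(3940 + 1/(-2*44/(-1 + 5896) + 10*(-1/23))) = -3324/(3940 + 1/(-2*44/5895 - 10/23)) = -3324/(3940 + 1/(-2*44*1/5895 - 10/23)) = -3324/(3940 + 1/(-88/5895 - 10/23)) = -3324/(3940 + 1/(-60974/135585)) = -3324/(3940 - 135585/60974) = -3324/240101975/60974 = -3324*60974/240101975 = -202677576/240101975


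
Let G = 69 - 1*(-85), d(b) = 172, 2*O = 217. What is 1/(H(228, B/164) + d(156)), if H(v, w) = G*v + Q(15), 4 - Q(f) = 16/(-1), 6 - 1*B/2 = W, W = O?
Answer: 1/35304 ≈ 2.8325e-5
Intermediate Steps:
O = 217/2 (O = (½)*217 = 217/2 ≈ 108.50)
G = 154 (G = 69 + 85 = 154)
W = 217/2 ≈ 108.50
B = -205 (B = 12 - 2*217/2 = 12 - 217 = -205)
Q(f) = 20 (Q(f) = 4 - 16/(-1) = 4 - 16*(-1) = 4 - 1*(-16) = 4 + 16 = 20)
H(v, w) = 20 + 154*v (H(v, w) = 154*v + 20 = 20 + 154*v)
1/(H(228, B/164) + d(156)) = 1/((20 + 154*228) + 172) = 1/((20 + 35112) + 172) = 1/(35132 + 172) = 1/35304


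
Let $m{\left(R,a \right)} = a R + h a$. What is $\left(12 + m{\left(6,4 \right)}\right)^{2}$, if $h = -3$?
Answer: $576$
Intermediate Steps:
$m{\left(R,a \right)} = - 3 a + R a$ ($m{\left(R,a \right)} = a R - 3 a = R a - 3 a = - 3 a + R a$)
$\left(12 + m{\left(6,4 \right)}\right)^{2} = \left(12 + 4 \left(-3 + 6\right)\right)^{2} = \left(12 + 4 \cdot 3\right)^{2} = \left(12 + 12\right)^{2} = 24^{2} = 576$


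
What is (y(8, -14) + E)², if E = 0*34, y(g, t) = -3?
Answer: 9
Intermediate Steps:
E = 0
(y(8, -14) + E)² = (-3 + 0)² = (-3)² = 9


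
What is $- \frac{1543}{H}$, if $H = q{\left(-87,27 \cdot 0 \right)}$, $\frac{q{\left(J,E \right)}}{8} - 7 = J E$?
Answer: $- \frac{1543}{56} \approx -27.554$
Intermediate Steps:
$q{\left(J,E \right)} = 56 + 8 E J$ ($q{\left(J,E \right)} = 56 + 8 J E = 56 + 8 E J$)
$H = 56$ ($H = 56 + 8 \cdot 27 \cdot 0 \left(-87\right) = 56 + 8 \cdot 0 \left(-87\right) = 56 + 0 = 56$)
$- \frac{1543}{H} = - \frac{1543}{56}$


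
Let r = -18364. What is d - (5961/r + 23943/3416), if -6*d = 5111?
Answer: -40392033365/47048568 ≈ -858.52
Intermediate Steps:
d = -5111/6 (d = -1/6*5111 = -5111/6 ≈ -851.83)
d - (5961/r + 23943/3416) = -5111/6 - (5961/(-18364) + 23943/3416) = -5111/6 - (5961*(-1/18364) + 23943*(1/3416)) = -5111/6 - (-5961/18364 + 23943/3416) = -5111/6 - 1*104831619/15682856 = -5111/6 - 104831619/15682856 = -40392033365/47048568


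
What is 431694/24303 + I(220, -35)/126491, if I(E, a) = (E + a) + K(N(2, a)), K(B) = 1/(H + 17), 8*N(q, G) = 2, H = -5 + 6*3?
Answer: 546099026191/30741107730 ≈ 17.764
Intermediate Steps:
H = 13 (H = -5 + 18 = 13)
N(q, G) = 1/4 (N(q, G) = (1/8)*2 = 1/4)
K(B) = 1/30 (K(B) = 1/(13 + 17) = 1/30)
I(E, a) = 1/30 + E + a (I(E, a) = (E + a) + 1/30 = 1/30 + E + a)
431694/24303 + I(220, -35)/126491 = 431694/24303 + (1/30 + 220 - 35)/126491 = 431694*(1/24303) + (5551/30)*(1/126491) = 143898/8101 + 5551/3794730 = 546099026191/30741107730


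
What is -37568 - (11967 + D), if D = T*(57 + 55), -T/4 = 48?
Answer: -28031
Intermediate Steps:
T = -192 (T = -4*48 = -192)
D = -21504 (D = -192*(57 + 55) = -192*112 = -21504)
-37568 - (11967 + D) = -37568 - (11967 - 21504) = -37568 - 1*(-9537) = -37568 + 9537 = -28031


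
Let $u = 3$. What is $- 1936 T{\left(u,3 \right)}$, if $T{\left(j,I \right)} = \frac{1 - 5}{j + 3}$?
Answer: $\frac{3872}{3} \approx 1290.7$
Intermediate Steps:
$T{\left(j,I \right)} = - \frac{4}{3 + j}$
$- 1936 T{\left(u,3 \right)} = - 1936 \left(- \frac{4}{3 + 3}\right) = - 1936 \left(- \frac{4}{6}\right) = - 1936 \left(\left(-4\right) \frac{1}{6}\right) = \left(-1936\right) \left(- \frac{2}{3}\right) = \frac{3872}{3}$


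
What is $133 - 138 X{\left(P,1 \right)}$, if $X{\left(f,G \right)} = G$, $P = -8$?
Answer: $-5$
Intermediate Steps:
$133 - 138 X{\left(P,1 \right)} = 133 - 138 = -5$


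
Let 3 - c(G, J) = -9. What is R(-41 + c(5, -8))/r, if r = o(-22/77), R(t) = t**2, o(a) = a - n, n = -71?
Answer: 5887/495 ≈ 11.893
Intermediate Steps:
c(G, J) = 12 (c(G, J) = 3 - 1*(-9) = 3 + 9 = 12)
o(a) = 71 + a (o(a) = a - 1*(-71) = a + 71 = 71 + a)
r = 495/7 (r = 71 - 22/77 = 71 - 22*1/77 = 71 - 2/7 = 495/7 ≈ 70.714)
R(-41 + c(5, -8))/r = (-41 + 12)**2/(495/7) = (-29)**2*(7/495) = 841*(7/495) = 5887/495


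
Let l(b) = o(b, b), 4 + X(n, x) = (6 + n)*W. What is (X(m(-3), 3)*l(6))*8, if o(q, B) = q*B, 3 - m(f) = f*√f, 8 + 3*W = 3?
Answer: -5472 - 1440*I*√3 ≈ -5472.0 - 2494.2*I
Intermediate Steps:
W = -5/3 (W = -8/3 + (⅓)*3 = -8/3 + 1 = -5/3 ≈ -1.6667)
m(f) = 3 - f^(3/2) (m(f) = 3 - f*√f = 3 - f^(3/2))
X(n, x) = -14 - 5*n/3 (X(n, x) = -4 + (6 + n)*(-5/3) = -4 + (-10 - 5*n/3) = -14 - 5*n/3)
o(q, B) = B*q
l(b) = b² (l(b) = b*b = b²)
(X(m(-3), 3)*l(6))*8 = ((-14 - 5*(3 - (-3)^(3/2))/3)*6²)*8 = ((-14 - 5*(3 - (-3)*I*√3)/3)*36)*8 = ((-14 - 5*(3 + 3*I*√3)/3)*36)*8 = ((-14 + (-5 - 5*I*√3))*36)*8 = ((-19 - 5*I*√3)*36)*8 = (-684 - 180*I*√3)*8 = -5472 - 1440*I*√3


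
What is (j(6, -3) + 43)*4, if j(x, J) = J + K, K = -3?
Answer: 148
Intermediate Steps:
j(x, J) = -3 + J (j(x, J) = J - 3 = -3 + J)
(j(6, -3) + 43)*4 = ((-3 - 3) + 43)*4 = (-6 + 43)*4 = 37*4 = 148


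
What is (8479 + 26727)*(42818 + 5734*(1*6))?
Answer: 2718677732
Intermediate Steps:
(8479 + 26727)*(42818 + 5734*(1*6)) = 35206*(42818 + 5734*6) = 35206*(42818 + 34404) = 35206*77222 = 2718677732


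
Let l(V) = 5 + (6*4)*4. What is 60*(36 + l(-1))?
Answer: 8220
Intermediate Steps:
l(V) = 101 (l(V) = 5 + 24*4 = 5 + 96 = 101)
60*(36 + l(-1)) = 60*(36 + 101) = 60*137 = 8220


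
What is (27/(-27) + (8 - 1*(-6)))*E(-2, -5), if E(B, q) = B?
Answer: -26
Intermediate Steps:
(27/(-27) + (8 - 1*(-6)))*E(-2, -5) = (27/(-27) + (8 - 1*(-6)))*(-2) = (27*(-1/27) + (8 + 6))*(-2) = (-1 + 14)*(-2) = 13*(-2) = -26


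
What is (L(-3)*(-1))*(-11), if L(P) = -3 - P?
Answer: 0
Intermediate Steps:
(L(-3)*(-1))*(-11) = ((-3 - 1*(-3))*(-1))*(-11) = ((-3 + 3)*(-1))*(-11) = (0*(-1))*(-11) = 0*(-11) = 0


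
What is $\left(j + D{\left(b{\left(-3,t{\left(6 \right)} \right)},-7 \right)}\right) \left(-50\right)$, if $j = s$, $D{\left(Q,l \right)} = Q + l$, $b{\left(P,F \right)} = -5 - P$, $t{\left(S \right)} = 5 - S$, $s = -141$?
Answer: $7500$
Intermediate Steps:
$j = -141$
$\left(j + D{\left(b{\left(-3,t{\left(6 \right)} \right)},-7 \right)}\right) \left(-50\right) = \left(-141 - 9\right) \left(-50\right) = \left(-150\right) \left(-50\right) = 7500$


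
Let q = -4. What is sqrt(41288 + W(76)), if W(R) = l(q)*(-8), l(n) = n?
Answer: 2*sqrt(10330) ≈ 203.27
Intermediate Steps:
W(R) = 32 (W(R) = -4*(-8) = 32)
sqrt(41288 + W(76)) = sqrt(41288 + 32) = sqrt(41320) = 2*sqrt(10330)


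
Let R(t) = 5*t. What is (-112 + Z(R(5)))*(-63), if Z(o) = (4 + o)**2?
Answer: -45927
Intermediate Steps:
(-112 + Z(R(5)))*(-63) = (-112 + (4 + 5*5)**2)*(-63) = (-112 + (4 + 25)**2)*(-63) = (-112 + 29**2)*(-63) = (-112 + 841)*(-63) = 729*(-63) = -45927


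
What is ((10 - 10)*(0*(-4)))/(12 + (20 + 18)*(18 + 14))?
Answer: 0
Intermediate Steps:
((10 - 10)*(0*(-4)))/(12 + (20 + 18)*(18 + 14)) = (0*0)/(12 + 38*32) = 0/(12 + 1216) = 0/1228 = 0*(1/1228) = 0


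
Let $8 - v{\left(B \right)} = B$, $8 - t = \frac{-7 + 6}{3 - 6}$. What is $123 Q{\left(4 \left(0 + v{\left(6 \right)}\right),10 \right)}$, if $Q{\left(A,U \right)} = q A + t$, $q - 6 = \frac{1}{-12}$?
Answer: $6765$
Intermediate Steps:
$q = \frac{71}{12}$ ($q = 6 + \frac{1}{-12} = 6 - \frac{1}{12} = \frac{71}{12} \approx 5.9167$)
$t = \frac{23}{3}$ ($t = 8 - \frac{-7 + 6}{3 - 6} = 8 - - \frac{1}{-3} = 8 - \left(-1\right) \left(- \frac{1}{3}\right) = 8 - \frac{1}{3} = \frac{23}{3} \approx 7.6667$)
$v{\left(B \right)} = 8 - B$
$Q{\left(A,U \right)} = \frac{23}{3} + \frac{71 A}{12}$ ($Q{\left(A,U \right)} = \frac{71 A}{12} + \frac{23}{3} = \frac{23}{3} + \frac{71 A}{12}$)
$123 Q{\left(4 \left(0 + v{\left(6 \right)}\right),10 \right)} = 123 \left(\frac{23}{3} + \frac{71 \cdot 4 \left(0 + \left(8 - 6\right)\right)}{12}\right) = 123 \left(\frac{23}{3} + \frac{71 \cdot 4 \left(0 + 2\right)}{12}\right) = 123 \left(\frac{23}{3} + \frac{71 \cdot 4 \cdot 2}{12}\right) = 123 \left(\frac{23}{3} + \frac{71}{12} \cdot 8\right) = 123 \left(\frac{23}{3} + \frac{142}{3}\right) = 123 \cdot 55 = 6765$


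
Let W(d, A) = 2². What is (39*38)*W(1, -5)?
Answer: 5928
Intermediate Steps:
W(d, A) = 4
(39*38)*W(1, -5) = (39*38)*4 = 1482*4 = 5928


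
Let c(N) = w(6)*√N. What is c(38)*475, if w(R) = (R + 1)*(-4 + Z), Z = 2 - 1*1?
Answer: -9975*√38 ≈ -61490.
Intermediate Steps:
Z = 1 (Z = 2 - 1 = 1)
w(R) = -3 - 3*R (w(R) = (R + 1)*(-4 + 1) = (1 + R)*(-3) = -3 - 3*R)
c(N) = -21*√N (c(N) = (-3 - 3*6)*√N = (-3 - 18)*√N = -21*√N)
c(38)*475 = -21*√38*475 = -9975*√38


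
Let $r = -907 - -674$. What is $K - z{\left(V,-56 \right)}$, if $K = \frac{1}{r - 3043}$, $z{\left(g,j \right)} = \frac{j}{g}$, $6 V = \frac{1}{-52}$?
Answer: $- \frac{57238273}{3276} \approx -17472.0$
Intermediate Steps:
$V = - \frac{1}{312}$ ($V = \frac{1}{6 \left(-52\right)} = \frac{1}{6} \left(- \frac{1}{52}\right) = - \frac{1}{312} \approx -0.0032051$)
$r = -233$ ($r = -907 + 674 = -233$)
$K = - \frac{1}{3276}$ ($K = \frac{1}{-233 - 3043} = \frac{1}{-3276} = - \frac{1}{3276} \approx -0.00030525$)
$K - z{\left(V,-56 \right)} = - \frac{1}{3276} - - \frac{56}{- \frac{1}{312}} = - \frac{1}{3276} - \left(-56\right) \left(-312\right) = - \frac{1}{3276} - 17472 = - \frac{57238273}{3276}$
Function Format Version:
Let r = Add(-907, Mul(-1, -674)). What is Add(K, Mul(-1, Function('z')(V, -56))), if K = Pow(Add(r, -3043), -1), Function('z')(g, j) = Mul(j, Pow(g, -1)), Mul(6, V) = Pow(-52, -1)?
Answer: Rational(-57238273, 3276) ≈ -17472.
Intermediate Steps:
V = Rational(-1, 312) (V = Mul(Rational(1, 6), Pow(-52, -1)) = Mul(Rational(1, 6), Rational(-1, 52)) = Rational(-1, 312) ≈ -0.0032051)
r = -233 (r = Add(-907, 674) = -233)
K = Rational(-1, 3276) (K = Pow(Add(-233, -3043), -1) = Pow(-3276, -1) = Rational(-1, 3276) ≈ -0.00030525)
Add(K, Mul(-1, Function('z')(V, -56))) = Add(Rational(-1, 3276), Mul(-1, Mul(-56, Pow(Rational(-1, 312), -1)))) = Add(Rational(-1, 3276), Mul(-1, Mul(-56, -312))) = Add(Rational(-1, 3276), Mul(-1, 17472)) = Add(Rational(-1, 3276), -17472) = Rational(-57238273, 3276)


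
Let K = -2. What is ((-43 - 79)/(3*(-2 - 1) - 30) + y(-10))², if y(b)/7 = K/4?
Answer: 841/6084 ≈ 0.13823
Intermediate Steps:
y(b) = -7/2 (y(b) = 7*(-2/4) = 7*(-2*¼) = 7*(-½) = -7/2)
((-43 - 79)/(3*(-2 - 1) - 30) + y(-10))² = ((-43 - 79)/(3*(-2 - 1) - 30) - 7/2)² = (-122/(3*(-3) - 30) - 7/2)² = (-122/(-9 - 30) - 7/2)² = (-122/(-39) - 7/2)² = (-122*(-1/39) - 7/2)² = (122/39 - 7/2)² = (-29/78)² = 841/6084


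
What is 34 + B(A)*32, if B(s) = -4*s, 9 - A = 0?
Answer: -1118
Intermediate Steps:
A = 9 (A = 9 - 1*0 = 9 + 0 = 9)
34 + B(A)*32 = 34 - 4*9*32 = 34 - 36*32 = 34 - 1152 = -1118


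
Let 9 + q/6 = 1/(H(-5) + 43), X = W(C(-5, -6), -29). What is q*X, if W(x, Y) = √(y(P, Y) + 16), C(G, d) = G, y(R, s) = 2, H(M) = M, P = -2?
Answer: -3069*√2/19 ≈ -228.43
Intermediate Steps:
W(x, Y) = 3*√2 (W(x, Y) = √(2 + 16) = √18 = 3*√2)
X = 3*√2 ≈ 4.2426
q = -1023/19 (q = -54 + 6/(-5 + 43) = -54 + 6/38 = -54 + 6*(1/38) = -54 + 3/19 = -1023/19 ≈ -53.842)
q*X = -3069*√2/19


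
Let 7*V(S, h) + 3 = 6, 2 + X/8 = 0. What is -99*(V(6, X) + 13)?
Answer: -9306/7 ≈ -1329.4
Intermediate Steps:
X = -16 (X = -16 + 8*0 = -16 + 0 = -16)
V(S, h) = 3/7 (V(S, h) = -3/7 + (⅐)*6 = -3/7 + 6/7 = 3/7)
-99*(V(6, X) + 13) = -99*(3/7 + 13) = -99*94/7 = -9306/7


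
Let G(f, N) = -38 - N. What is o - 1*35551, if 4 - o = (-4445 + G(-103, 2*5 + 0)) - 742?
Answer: -30312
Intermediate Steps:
o = 5239 (o = 4 - ((-4445 + (-38 - (2*5 + 0))) - 742) = 4 - ((-4445 + (-38 - (10 + 0))) - 742) = 4 - ((-4445 + (-38 - 1*10)) - 742) = 4 - ((-4445 + (-38 - 10)) - 742) = 4 - ((-4445 - 48) - 742) = 4 - (-4493 - 742) = 4 - 1*(-5235) = 4 + 5235 = 5239)
o - 1*35551 = 5239 - 1*35551 = 5239 - 35551 = -30312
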